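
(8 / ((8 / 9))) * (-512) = -4608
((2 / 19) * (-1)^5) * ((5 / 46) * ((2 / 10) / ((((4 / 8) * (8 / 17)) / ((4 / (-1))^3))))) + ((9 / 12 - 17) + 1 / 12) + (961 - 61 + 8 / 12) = 773597 / 874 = 885.12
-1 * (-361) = 361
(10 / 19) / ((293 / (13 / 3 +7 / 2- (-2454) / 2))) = 37045 / 16701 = 2.22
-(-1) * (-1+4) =3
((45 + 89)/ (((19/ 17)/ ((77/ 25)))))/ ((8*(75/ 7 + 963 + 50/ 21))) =1841763/ 38946200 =0.05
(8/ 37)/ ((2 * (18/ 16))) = 32/ 333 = 0.10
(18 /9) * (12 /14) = 12 /7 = 1.71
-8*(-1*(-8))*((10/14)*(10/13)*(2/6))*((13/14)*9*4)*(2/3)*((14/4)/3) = -304.76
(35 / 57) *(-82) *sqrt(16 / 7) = -1640 *sqrt(7) / 57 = -76.12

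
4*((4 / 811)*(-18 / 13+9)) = 0.15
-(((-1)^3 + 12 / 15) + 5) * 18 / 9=-48 / 5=-9.60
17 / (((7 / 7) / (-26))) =-442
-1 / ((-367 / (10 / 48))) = 5 / 8808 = 0.00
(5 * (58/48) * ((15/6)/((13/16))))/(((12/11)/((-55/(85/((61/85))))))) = -1070245/135252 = -7.91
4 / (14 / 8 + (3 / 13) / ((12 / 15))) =104 / 53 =1.96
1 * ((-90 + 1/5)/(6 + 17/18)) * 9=-116.38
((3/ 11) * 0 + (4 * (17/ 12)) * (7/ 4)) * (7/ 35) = 119/ 60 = 1.98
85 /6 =14.17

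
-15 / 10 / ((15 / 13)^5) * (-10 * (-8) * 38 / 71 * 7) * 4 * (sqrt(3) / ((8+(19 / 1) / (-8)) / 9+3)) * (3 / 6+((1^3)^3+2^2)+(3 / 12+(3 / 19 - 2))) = -3659463808 * sqrt(3) / 3860625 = -1641.80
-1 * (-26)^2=-676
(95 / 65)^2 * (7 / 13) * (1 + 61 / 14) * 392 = 5306700 / 2197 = 2415.43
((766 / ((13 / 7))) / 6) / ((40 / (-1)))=-2681 / 1560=-1.72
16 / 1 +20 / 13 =228 / 13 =17.54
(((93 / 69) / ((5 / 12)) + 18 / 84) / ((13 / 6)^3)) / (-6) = -99954 / 1768585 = -0.06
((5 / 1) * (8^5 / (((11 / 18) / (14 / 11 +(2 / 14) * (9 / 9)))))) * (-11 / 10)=-32145408 / 77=-417472.83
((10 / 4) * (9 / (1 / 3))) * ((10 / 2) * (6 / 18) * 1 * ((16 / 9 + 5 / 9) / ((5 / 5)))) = 525 / 2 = 262.50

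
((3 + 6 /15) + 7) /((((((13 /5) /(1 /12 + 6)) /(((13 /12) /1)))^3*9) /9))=169.37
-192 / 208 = -12 / 13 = -0.92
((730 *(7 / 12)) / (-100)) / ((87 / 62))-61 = -334261 / 5220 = -64.03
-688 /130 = -344 /65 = -5.29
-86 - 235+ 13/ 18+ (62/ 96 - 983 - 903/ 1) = -317611/ 144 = -2205.63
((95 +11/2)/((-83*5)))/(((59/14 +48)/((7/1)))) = -9849/303365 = -0.03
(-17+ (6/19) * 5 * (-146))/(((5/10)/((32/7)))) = -300992/133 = -2263.10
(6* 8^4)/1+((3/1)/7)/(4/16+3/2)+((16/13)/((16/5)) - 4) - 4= 15650217/637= 24568.63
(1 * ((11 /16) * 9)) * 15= 1485 /16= 92.81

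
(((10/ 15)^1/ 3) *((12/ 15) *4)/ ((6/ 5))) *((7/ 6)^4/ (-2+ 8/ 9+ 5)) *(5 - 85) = -5488/ 243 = -22.58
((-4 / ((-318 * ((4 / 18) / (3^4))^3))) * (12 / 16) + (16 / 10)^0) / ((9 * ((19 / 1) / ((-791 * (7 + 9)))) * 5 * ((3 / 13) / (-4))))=15935414433484 / 135945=117219569.93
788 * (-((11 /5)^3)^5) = -3291671557499532988 /30517578125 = -107861493.60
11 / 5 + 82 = 84.20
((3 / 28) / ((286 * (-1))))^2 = 9 / 64128064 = 0.00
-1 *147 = -147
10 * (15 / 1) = 150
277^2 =76729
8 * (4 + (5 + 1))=80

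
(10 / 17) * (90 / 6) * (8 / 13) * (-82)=-98400 / 221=-445.25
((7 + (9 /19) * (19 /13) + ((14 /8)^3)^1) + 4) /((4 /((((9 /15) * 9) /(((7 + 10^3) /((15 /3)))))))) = 383049 /3351296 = 0.11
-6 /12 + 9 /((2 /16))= 143 /2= 71.50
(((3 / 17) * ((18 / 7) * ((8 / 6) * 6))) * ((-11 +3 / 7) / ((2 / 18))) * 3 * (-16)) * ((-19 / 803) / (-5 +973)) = -32799168 / 80936779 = -0.41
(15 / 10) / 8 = 3 / 16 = 0.19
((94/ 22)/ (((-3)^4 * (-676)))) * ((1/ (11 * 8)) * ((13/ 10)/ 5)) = -47/ 203860800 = -0.00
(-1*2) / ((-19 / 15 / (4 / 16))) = 15 / 38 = 0.39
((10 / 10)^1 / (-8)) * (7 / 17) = -7 / 136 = -0.05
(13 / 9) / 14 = 13 / 126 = 0.10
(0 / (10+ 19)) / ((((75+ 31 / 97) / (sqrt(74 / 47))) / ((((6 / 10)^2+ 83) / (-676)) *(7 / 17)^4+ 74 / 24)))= 0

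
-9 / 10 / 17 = -9 / 170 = -0.05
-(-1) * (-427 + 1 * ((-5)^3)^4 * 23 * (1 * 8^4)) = 22999999999573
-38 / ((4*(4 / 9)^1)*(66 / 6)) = -1.94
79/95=0.83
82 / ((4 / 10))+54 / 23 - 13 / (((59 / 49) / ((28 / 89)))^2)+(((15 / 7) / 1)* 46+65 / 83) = 112679946104368 / 368458012363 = 305.81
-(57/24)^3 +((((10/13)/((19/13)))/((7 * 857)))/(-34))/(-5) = -13290526031/992090624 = -13.40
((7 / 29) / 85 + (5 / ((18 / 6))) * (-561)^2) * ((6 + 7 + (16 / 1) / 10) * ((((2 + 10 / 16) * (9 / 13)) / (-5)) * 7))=-62437298893389 / 3204500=-19484256.17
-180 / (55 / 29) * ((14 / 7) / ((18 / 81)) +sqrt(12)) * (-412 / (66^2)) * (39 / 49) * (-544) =-2281398912 / 65219 - 506977536 * sqrt(3) / 65219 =-48444.62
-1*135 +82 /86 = -5764 /43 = -134.05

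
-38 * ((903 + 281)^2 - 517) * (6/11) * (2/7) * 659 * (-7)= 421107974856/11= 38282543168.73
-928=-928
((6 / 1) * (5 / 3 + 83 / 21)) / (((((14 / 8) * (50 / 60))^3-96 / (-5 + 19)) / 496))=-1618182144 / 363427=-4452.56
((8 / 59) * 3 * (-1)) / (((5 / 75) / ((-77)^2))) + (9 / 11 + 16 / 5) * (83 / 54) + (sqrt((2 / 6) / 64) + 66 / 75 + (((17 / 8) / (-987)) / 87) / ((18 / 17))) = -7256560623547177 / 200624331600 + sqrt(3) / 24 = -36169.82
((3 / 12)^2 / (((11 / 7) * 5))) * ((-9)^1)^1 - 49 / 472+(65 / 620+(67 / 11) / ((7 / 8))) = 77632481 / 11266640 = 6.89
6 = 6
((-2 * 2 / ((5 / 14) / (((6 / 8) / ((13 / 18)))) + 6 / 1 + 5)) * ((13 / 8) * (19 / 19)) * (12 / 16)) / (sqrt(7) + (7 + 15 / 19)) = -575757 / 9232064 + 295659 * sqrt(7) / 36928256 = -0.04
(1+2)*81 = 243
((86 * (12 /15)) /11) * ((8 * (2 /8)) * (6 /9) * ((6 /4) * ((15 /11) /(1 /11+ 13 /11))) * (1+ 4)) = 5160 /77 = 67.01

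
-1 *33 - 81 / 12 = -159 / 4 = -39.75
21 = 21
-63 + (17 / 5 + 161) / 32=-4629 / 80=-57.86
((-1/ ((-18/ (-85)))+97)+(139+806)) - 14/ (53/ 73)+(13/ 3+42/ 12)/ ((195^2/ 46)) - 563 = 5501888461/ 12091950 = 455.00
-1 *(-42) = 42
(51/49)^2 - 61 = -143860/2401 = -59.92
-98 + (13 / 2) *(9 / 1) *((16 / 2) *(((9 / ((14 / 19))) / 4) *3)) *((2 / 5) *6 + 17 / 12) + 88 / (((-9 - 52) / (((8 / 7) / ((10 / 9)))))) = 39682657 / 2440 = 16263.38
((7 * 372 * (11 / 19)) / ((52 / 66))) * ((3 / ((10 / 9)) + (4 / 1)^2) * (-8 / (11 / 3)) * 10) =-192831408 / 247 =-780693.96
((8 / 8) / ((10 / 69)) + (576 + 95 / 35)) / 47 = 12.46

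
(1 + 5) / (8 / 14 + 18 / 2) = 42 / 67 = 0.63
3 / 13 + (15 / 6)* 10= 328 / 13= 25.23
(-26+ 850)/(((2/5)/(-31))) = -63860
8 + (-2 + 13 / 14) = 97 / 14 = 6.93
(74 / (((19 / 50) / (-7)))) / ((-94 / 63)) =815850 / 893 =913.61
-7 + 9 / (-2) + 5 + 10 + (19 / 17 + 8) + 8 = 701 / 34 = 20.62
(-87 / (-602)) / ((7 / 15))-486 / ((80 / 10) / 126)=-7654.19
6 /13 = 0.46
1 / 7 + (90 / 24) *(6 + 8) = 737 / 14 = 52.64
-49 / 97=-0.51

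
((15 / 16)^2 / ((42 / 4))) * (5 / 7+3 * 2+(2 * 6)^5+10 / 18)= 195960925 / 9408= 20829.18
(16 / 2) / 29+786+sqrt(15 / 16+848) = 17*sqrt(47) / 4+22802 / 29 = 815.41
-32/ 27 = -1.19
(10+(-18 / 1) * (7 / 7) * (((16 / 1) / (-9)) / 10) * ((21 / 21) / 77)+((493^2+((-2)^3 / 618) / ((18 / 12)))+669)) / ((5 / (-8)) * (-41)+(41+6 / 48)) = 347941265248 / 95290965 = 3651.36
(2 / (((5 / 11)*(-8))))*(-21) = 231 / 20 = 11.55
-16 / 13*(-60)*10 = 9600 / 13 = 738.46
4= 4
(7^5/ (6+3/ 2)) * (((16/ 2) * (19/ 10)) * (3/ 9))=2554664/ 225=11354.06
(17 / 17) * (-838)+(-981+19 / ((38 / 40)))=-1799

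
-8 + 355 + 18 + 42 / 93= 11329 / 31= 365.45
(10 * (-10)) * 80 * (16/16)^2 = -8000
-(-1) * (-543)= -543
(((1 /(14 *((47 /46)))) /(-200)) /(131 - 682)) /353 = 23 /12798297400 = 0.00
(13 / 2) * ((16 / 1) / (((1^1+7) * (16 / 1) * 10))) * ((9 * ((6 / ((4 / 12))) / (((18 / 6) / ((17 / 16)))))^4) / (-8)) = -791528517 / 5242880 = -150.97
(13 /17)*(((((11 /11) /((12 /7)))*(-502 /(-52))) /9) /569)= 1757 /2089368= 0.00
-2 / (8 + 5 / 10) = -4 / 17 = -0.24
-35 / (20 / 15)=-26.25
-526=-526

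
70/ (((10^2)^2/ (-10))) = -7/ 100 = -0.07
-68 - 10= -78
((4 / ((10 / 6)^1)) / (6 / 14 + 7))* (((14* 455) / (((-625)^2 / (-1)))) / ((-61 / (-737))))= -1516746 / 23828125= -0.06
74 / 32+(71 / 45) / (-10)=7757 / 3600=2.15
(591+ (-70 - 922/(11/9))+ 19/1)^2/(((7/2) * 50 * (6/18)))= 16680492/21175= 787.74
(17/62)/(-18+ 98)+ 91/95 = 18119/18848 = 0.96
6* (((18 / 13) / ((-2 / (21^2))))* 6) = -142884 / 13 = -10991.08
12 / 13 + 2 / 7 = 110 / 91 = 1.21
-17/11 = -1.55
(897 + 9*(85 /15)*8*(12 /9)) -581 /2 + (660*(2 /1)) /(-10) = 2037 /2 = 1018.50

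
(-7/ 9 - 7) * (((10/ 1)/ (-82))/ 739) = 350/ 272691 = 0.00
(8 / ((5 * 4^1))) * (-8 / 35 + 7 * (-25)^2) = 306234 / 175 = 1749.91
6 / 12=1 / 2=0.50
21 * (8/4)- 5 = 37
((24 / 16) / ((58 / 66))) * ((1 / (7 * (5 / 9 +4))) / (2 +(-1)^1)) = 0.05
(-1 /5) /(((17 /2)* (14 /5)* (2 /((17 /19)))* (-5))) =1 /1330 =0.00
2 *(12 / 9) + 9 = 35 / 3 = 11.67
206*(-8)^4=843776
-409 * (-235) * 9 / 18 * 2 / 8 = 96115 / 8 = 12014.38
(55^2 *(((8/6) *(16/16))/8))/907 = 3025/5442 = 0.56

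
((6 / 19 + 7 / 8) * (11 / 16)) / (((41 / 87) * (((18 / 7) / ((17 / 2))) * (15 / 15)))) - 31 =-30221923 / 1196544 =-25.26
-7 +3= -4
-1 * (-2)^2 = -4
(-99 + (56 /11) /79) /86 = -85975 /74734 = -1.15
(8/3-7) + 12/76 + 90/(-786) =-32033/7467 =-4.29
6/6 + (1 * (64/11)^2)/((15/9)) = 12893/605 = 21.31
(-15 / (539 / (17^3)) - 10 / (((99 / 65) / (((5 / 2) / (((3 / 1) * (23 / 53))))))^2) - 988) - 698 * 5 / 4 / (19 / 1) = -1186.54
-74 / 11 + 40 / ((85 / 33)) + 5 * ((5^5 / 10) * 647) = 378093917 / 374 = 1010946.30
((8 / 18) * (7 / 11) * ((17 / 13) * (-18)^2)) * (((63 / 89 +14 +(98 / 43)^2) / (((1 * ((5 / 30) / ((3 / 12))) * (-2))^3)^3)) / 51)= -1353738419271 / 385551941632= -3.51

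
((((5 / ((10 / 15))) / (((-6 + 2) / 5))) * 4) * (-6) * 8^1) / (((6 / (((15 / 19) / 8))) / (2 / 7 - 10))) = -38250 / 133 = -287.59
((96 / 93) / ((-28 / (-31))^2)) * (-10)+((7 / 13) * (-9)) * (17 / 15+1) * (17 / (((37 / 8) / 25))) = -22689260 / 23569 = -962.67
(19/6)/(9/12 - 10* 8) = -38/951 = -0.04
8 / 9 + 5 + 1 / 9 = 6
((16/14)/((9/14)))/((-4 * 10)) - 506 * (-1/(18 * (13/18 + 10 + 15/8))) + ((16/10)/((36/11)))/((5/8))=605962/204075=2.97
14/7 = 2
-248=-248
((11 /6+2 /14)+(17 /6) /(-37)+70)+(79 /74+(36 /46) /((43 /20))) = 37567713 /512302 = 73.33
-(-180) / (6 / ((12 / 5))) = 72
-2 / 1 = -2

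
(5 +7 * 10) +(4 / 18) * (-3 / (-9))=2027 / 27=75.07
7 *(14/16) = 49/8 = 6.12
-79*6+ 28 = -446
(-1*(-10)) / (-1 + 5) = 5 / 2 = 2.50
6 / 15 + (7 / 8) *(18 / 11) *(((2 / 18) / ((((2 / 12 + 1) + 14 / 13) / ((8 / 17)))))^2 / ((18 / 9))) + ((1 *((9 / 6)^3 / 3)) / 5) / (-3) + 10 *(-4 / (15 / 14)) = -12353066833 / 333795000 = -37.01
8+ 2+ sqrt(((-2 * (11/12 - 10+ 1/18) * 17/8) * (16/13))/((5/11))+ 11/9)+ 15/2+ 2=sqrt(946)/3+ 39/2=29.75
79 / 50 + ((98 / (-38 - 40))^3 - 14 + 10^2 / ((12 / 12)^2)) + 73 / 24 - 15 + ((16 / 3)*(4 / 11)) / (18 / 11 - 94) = 110919440383 / 1506702600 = 73.62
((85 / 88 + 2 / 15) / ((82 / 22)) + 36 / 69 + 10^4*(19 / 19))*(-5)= -1131692413 / 22632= -50004.08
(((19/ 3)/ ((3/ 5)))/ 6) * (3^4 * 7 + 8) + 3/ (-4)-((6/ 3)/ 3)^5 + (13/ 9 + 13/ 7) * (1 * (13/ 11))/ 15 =378318649/ 374220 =1010.95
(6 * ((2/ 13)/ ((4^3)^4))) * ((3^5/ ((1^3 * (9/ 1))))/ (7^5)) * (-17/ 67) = -1377/ 61399984242688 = -0.00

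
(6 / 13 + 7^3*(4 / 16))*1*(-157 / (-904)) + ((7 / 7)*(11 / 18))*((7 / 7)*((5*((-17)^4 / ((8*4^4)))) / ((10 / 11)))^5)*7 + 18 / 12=74037948131384708299220427432696995 / 30485550424814247739392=2428624285921.38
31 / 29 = 1.07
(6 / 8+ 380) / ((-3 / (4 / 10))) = -1523 / 30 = -50.77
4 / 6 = 2 / 3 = 0.67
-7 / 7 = -1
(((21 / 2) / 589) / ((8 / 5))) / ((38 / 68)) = 1785 / 89528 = 0.02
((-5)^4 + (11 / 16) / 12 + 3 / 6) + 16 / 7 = 843821 / 1344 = 627.84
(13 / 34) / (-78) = -1 / 204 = -0.00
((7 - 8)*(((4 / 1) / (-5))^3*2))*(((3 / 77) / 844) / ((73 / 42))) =576 / 21179125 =0.00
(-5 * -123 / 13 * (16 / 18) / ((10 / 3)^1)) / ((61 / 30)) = 6.20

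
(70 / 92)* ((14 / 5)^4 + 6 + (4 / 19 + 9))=6373703 / 109250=58.34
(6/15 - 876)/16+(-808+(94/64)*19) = -133571/160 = -834.82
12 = 12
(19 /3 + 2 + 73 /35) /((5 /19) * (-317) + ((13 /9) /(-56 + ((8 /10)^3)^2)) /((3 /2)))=-0.12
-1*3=-3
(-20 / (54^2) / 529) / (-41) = 5 / 15811281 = 0.00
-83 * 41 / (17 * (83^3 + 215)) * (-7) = 23821 / 9724034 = 0.00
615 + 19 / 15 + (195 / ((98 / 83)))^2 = 4018092751 / 144060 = 27891.80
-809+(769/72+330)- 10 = -34439/72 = -478.32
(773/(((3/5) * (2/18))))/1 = 11595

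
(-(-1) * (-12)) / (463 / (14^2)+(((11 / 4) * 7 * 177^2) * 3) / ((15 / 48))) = -11760 / 5673809531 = -0.00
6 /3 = 2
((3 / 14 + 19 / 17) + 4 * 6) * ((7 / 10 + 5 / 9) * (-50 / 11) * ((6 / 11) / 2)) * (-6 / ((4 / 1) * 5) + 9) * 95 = -1876918135 / 57596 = -32587.65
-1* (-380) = 380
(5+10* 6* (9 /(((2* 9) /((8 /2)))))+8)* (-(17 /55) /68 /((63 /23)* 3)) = -437 /5940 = -0.07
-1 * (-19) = 19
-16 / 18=-8 / 9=-0.89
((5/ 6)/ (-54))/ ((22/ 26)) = -65/ 3564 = -0.02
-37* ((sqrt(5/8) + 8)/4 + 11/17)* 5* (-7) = 1295* sqrt(10)/16 + 58275/17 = 3683.89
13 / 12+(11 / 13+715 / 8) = 28487 / 312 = 91.30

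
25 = 25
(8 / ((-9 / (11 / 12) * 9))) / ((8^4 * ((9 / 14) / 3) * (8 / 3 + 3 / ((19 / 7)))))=-1463 / 53498880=-0.00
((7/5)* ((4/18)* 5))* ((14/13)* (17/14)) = 238/117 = 2.03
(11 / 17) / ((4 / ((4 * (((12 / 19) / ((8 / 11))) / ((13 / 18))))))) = 3267 / 4199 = 0.78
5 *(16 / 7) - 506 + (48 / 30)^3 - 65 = -486041 / 875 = -555.48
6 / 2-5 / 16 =43 / 16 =2.69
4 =4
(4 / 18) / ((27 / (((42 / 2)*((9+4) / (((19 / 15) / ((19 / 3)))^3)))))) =22750 / 81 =280.86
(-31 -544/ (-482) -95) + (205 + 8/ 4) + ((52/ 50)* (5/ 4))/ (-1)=80.83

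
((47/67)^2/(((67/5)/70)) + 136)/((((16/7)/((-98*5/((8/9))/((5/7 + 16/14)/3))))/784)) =-330969221490285/7819838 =-42324306.65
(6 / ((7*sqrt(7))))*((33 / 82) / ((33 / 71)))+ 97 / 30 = 213*sqrt(7) / 2009+ 97 / 30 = 3.51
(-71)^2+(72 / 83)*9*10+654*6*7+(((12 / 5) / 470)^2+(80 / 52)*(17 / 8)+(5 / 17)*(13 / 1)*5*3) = 1653592952365071 / 50649608750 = 32647.69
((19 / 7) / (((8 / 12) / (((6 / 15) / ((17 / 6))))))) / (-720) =-19 / 23800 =-0.00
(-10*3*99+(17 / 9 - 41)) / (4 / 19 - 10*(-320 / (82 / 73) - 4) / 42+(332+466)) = -10548439 / 3039237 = -3.47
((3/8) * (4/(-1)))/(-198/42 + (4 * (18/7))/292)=511/1594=0.32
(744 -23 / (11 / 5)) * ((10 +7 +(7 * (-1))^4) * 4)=78043368 / 11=7094851.64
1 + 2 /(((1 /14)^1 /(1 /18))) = 23 /9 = 2.56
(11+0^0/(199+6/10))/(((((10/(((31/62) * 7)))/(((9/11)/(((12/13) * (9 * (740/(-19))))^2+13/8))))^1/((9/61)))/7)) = 2659475470743/85546205061083965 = 0.00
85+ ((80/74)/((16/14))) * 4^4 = 12105/37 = 327.16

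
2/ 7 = 0.29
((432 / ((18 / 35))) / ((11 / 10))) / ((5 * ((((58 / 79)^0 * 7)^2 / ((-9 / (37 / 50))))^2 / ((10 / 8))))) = 60750000 / 5165237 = 11.76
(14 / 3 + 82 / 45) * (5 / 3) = 292 / 27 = 10.81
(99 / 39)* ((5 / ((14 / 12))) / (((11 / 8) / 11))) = 7920 / 91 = 87.03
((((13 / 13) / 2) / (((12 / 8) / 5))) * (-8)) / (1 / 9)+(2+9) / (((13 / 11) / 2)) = -1318 / 13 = -101.38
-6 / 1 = -6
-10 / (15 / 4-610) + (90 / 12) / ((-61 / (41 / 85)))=-43063 / 1005890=-0.04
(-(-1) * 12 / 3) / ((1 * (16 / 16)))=4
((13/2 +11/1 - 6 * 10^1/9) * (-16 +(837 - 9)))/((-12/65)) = -857675/18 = -47648.61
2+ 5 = 7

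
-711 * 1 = -711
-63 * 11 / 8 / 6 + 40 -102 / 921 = 125019 / 4912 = 25.45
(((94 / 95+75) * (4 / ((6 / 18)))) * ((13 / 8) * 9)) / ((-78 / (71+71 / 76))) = -355196457 / 28880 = -12299.05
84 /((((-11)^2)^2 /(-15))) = -1260 /14641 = -0.09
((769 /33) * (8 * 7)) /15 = 43064 /495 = 87.00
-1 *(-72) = 72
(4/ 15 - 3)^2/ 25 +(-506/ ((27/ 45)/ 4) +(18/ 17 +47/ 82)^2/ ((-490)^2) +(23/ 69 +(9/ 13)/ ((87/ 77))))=-2723607043821084703/ 807691469130000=-3372.09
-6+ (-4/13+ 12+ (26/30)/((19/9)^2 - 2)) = 78193/12935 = 6.05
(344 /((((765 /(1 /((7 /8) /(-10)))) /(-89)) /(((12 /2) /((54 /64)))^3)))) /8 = 16051601408 /780759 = 20558.97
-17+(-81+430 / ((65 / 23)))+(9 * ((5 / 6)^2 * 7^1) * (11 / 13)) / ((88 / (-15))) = 1531 / 32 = 47.84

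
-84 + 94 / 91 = -7550 / 91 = -82.97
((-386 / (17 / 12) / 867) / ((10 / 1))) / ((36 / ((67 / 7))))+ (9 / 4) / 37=0.05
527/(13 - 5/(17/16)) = 8959/141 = 63.54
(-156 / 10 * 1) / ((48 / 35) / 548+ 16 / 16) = -74802 / 4807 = -15.56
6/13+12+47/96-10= 3683/1248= 2.95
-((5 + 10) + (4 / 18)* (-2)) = -131 / 9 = -14.56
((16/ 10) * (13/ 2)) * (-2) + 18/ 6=-89/ 5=-17.80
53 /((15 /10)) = 106 /3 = 35.33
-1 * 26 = -26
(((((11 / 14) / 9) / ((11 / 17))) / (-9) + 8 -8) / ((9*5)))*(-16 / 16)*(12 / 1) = 34 / 8505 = 0.00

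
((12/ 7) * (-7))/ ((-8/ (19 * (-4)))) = -114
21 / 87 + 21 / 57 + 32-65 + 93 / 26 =-412779 / 14326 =-28.81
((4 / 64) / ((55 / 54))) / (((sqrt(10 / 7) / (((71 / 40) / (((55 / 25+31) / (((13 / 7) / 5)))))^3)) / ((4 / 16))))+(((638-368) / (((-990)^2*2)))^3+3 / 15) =21230922609*sqrt(70) / 1767303045939200000+76531435201 / 382657176000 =0.20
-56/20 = -14/5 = -2.80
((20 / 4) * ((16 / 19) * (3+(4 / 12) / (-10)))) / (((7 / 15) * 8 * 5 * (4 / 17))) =1513 / 532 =2.84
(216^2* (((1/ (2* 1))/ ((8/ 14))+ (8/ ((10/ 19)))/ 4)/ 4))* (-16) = -4362336/ 5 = -872467.20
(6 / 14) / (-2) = -3 / 14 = -0.21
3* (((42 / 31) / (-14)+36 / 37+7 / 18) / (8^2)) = 26119 / 440448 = 0.06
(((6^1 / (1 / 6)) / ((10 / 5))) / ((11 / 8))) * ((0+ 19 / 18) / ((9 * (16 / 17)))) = 323 / 198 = 1.63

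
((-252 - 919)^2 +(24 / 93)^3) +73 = 40852815886 / 29791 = 1371314.02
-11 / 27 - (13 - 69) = 1501 / 27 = 55.59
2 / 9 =0.22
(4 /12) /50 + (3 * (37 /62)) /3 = 1403 /2325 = 0.60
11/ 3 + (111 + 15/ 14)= 4861/ 42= 115.74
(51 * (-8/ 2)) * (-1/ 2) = 102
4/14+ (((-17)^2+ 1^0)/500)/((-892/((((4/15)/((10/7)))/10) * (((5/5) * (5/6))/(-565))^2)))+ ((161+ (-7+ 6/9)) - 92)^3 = 1471605263768288731/5979722700000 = 246099.25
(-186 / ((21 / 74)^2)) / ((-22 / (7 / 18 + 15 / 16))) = 8105849 / 58212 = 139.25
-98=-98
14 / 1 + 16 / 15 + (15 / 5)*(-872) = -39014 / 15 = -2600.93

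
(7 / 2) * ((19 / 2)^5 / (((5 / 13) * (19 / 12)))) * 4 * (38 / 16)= 675975027 / 160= 4224843.92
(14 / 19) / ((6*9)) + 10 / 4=2579 / 1026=2.51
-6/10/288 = -1/480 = -0.00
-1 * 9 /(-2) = 9 /2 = 4.50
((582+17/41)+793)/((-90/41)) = -28196/45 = -626.58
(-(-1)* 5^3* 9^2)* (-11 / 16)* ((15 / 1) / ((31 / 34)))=-28400625 / 248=-114518.65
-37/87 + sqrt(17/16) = -37/87 + sqrt(17)/4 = 0.61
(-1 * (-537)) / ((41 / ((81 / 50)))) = 43497 / 2050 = 21.22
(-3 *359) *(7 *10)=-75390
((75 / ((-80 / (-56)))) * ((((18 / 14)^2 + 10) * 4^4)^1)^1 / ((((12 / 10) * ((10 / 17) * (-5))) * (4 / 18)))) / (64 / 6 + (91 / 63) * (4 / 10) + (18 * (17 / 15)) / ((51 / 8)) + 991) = -12580272 / 63343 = -198.61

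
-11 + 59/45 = -436/45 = -9.69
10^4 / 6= 5000 / 3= 1666.67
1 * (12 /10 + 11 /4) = 3.95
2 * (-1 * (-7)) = 14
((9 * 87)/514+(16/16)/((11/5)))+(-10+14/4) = -4.52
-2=-2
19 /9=2.11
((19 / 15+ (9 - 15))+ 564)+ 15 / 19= 159616 / 285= 560.06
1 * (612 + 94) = 706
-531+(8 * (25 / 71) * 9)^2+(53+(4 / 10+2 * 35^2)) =65914342 / 25205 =2615.13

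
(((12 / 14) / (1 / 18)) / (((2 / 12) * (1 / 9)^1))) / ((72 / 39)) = 3159 / 7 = 451.29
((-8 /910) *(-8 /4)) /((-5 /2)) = -16 /2275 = -0.01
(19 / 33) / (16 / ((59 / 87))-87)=-1121 / 123453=-0.01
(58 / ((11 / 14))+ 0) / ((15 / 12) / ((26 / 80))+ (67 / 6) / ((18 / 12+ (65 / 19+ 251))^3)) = 14563289089781250 / 758792192760283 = 19.19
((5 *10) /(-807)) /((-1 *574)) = 25 /231609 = 0.00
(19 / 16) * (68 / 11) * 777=250971 / 44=5703.89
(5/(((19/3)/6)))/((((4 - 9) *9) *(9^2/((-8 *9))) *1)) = 16/171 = 0.09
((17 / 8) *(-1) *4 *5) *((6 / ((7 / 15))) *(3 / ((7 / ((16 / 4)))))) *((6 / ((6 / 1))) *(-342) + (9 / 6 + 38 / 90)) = 15609570 / 49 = 318562.65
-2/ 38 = -1/ 19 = -0.05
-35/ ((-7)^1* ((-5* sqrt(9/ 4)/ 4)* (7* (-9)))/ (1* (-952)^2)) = 1035776/ 27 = 38362.07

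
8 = 8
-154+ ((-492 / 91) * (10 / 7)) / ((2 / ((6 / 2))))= -105478 / 637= -165.59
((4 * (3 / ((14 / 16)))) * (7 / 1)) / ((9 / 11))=352 / 3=117.33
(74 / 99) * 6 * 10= 1480 / 33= 44.85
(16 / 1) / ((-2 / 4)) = -32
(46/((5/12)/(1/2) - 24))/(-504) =23/5838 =0.00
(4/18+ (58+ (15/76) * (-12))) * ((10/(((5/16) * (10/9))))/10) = 76408/475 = 160.86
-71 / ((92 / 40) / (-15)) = 10650 / 23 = 463.04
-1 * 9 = -9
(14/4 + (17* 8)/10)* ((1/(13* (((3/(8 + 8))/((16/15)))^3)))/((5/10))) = 318767104/658125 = 484.36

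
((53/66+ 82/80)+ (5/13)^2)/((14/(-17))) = -1070507/446160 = -2.40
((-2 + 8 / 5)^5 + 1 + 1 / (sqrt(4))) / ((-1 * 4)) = -9311 / 25000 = -0.37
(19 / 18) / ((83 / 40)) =380 / 747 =0.51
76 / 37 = 2.05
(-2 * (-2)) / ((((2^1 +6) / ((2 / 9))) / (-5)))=-5 / 9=-0.56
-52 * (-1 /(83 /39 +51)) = 507 /518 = 0.98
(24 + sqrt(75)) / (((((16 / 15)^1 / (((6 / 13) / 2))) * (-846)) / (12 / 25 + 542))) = -20343 / 6110 - 6781 * sqrt(3) / 9776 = -4.53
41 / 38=1.08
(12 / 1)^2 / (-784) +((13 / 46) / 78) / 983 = -2441723 / 13294092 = -0.18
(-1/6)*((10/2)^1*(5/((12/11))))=-275/72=-3.82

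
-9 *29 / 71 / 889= -261 / 63119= -0.00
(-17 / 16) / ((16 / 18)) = -153 / 128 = -1.20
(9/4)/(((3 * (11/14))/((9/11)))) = 0.78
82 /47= 1.74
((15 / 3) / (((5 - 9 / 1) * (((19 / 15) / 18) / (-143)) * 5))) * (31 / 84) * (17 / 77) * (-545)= -168020775 / 7448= -22559.18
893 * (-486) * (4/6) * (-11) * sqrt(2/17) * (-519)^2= 857282325372 * sqrt(34)/17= 294045411737.96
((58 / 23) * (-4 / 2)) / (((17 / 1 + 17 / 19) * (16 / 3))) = -1653 / 31280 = -0.05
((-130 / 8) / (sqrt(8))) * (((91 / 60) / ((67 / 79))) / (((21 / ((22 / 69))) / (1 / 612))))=-146861 * sqrt(2) / 814831488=-0.00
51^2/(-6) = -867/2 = -433.50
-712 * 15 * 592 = -6322560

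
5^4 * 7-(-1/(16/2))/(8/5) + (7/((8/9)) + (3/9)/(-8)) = 841519/192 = 4382.91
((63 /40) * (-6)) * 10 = -189 /2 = -94.50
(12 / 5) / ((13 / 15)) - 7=-55 / 13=-4.23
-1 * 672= -672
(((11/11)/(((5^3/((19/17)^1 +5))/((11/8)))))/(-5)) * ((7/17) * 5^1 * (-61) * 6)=10.14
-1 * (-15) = 15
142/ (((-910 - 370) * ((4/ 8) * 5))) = -71/ 1600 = -0.04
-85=-85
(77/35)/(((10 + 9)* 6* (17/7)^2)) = 539/164730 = 0.00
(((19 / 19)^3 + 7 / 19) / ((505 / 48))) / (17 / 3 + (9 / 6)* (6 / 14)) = 52416 / 2542675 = 0.02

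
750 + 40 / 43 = 750.93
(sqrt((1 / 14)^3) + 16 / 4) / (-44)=-1 / 11 -sqrt(14) / 8624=-0.09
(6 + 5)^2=121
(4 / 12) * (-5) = -5 / 3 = -1.67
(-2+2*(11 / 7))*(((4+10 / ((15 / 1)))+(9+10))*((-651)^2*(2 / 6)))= 3820936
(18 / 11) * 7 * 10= 114.55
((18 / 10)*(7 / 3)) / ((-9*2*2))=-7 / 60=-0.12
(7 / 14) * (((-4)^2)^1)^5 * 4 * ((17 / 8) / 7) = 4456448 / 7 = 636635.43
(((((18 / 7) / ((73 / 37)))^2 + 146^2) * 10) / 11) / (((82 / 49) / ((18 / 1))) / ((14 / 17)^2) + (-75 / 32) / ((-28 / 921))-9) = 628435447621632 / 2212517001475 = 284.04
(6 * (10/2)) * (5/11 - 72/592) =4065/407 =9.99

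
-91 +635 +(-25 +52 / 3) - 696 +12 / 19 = -9065 / 57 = -159.04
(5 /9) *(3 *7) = 35 /3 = 11.67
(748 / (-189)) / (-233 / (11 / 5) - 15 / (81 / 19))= 2057 / 56875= 0.04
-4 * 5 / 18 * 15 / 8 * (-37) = 925 / 12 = 77.08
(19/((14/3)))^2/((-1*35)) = -3249/6860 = -0.47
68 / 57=1.19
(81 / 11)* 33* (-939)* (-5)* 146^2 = 24319104660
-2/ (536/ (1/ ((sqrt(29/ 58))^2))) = -1/ 134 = -0.01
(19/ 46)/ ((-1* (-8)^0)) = -19/ 46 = -0.41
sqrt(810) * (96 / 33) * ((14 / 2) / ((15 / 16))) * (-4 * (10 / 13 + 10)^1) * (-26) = 2408448 * sqrt(10) / 11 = 692380.12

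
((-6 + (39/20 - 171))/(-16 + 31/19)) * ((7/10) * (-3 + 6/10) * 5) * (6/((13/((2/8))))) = -199557/16900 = -11.81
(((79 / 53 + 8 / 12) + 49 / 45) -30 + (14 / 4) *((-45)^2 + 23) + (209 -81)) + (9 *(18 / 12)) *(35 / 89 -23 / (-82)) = 253369700807 / 34811460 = 7278.34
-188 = -188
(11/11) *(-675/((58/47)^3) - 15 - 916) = -251729797/195112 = -1290.18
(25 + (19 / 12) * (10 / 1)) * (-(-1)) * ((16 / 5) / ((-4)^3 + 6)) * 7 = -1372 / 87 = -15.77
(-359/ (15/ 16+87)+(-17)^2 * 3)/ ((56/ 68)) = 1047.83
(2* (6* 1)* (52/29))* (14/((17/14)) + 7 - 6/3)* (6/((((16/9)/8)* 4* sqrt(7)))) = 1183572* sqrt(7)/3451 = 907.40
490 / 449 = 1.09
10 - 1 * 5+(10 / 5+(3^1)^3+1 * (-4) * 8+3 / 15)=11 / 5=2.20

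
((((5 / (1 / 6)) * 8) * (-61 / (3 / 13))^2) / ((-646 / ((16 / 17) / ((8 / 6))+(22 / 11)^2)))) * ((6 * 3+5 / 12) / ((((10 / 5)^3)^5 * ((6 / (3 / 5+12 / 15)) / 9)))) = -286126295 / 1984512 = -144.18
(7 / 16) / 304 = 7 / 4864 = 0.00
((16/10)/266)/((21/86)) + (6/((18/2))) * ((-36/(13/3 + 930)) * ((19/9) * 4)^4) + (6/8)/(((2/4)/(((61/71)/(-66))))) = -130.61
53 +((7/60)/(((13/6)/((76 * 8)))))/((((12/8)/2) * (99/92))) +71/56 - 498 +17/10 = -86803657/216216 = -401.47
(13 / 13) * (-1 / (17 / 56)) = -56 / 17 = -3.29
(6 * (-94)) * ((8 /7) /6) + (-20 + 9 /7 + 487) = 2526 /7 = 360.86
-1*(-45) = 45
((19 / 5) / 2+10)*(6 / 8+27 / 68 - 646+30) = -7316.75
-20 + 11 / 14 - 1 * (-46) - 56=-409 / 14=-29.21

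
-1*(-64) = 64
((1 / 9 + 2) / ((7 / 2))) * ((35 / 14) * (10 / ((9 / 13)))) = 12350 / 567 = 21.78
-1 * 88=-88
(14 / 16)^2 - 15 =-911 / 64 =-14.23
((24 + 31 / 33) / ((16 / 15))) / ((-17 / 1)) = -4115 / 2992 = -1.38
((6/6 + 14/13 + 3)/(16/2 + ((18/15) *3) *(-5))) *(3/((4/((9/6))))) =-297/520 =-0.57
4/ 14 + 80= 80.29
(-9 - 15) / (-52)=6 / 13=0.46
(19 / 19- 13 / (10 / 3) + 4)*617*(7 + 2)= 61083 / 10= 6108.30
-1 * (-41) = 41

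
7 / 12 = 0.58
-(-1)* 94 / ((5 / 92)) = 8648 / 5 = 1729.60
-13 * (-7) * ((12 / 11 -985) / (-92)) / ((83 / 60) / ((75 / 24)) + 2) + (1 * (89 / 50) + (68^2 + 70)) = 118057134219 / 23174800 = 5094.20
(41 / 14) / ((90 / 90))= 41 / 14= 2.93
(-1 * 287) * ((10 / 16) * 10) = -7175 / 4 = -1793.75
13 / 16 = 0.81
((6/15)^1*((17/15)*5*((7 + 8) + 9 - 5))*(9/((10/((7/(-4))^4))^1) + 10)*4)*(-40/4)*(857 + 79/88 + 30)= -79429472963/2816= -28206488.98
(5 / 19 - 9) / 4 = -83 / 38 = -2.18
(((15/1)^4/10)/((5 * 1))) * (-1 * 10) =-10125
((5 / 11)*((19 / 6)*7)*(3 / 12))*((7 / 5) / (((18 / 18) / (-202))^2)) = 9497131 / 66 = 143895.92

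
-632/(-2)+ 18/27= 950/3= 316.67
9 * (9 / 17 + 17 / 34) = 315 / 34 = 9.26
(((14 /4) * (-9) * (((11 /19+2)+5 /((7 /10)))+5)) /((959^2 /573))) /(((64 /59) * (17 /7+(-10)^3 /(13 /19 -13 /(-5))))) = 11617065603 /13174271614336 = 0.00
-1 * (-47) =47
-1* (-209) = 209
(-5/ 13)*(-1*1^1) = 5/ 13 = 0.38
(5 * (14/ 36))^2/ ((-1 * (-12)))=1225/ 3888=0.32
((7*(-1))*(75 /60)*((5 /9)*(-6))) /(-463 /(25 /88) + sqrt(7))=-89127500 /4980207483-109375*sqrt(7) /9960414966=-0.02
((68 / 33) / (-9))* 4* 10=-2720 / 297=-9.16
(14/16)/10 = 7/80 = 0.09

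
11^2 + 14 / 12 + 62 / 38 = 14113 / 114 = 123.80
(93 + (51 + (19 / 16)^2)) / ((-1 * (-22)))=37225 / 5632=6.61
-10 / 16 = -5 / 8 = -0.62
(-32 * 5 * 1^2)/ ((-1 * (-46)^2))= 40/ 529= 0.08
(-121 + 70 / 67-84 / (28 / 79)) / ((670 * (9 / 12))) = -15944 / 22445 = -0.71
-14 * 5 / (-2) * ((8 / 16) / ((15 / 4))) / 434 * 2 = 2 / 93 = 0.02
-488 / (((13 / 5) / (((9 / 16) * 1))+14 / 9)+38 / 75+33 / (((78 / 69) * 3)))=-2854800 / 96029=-29.73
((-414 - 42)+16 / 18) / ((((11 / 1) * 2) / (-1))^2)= -1024 / 1089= -0.94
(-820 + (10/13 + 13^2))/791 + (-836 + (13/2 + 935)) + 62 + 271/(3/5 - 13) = 46165702/318773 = 144.82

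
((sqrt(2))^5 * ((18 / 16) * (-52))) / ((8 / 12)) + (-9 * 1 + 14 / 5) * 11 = -351 * sqrt(2) - 341 / 5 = -564.59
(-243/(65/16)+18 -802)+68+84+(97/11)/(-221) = -8409501/12155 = -691.86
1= 1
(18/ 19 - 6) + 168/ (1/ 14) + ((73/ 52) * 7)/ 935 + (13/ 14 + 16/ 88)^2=584602563253/ 248958710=2348.19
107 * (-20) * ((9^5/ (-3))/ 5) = 8424324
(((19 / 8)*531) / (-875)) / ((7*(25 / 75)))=-30267 / 49000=-0.62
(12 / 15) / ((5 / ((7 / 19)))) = 28 / 475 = 0.06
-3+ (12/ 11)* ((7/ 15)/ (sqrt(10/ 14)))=-2.40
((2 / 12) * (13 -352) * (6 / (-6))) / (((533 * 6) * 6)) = 113 / 38376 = 0.00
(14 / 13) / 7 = 2 / 13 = 0.15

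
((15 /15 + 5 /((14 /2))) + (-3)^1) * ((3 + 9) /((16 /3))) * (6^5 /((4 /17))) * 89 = -59560758 /7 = -8508679.71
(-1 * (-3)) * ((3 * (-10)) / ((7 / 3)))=-38.57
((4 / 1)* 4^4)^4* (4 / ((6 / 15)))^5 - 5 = 109951162777599995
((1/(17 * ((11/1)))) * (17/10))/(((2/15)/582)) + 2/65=56789/1430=39.71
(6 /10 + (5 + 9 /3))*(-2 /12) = -43 /30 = -1.43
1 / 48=0.02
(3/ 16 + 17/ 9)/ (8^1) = 299/ 1152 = 0.26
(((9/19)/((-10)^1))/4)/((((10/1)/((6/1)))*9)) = -3/3800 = -0.00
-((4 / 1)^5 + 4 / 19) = -19460 / 19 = -1024.21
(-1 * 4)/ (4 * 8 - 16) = -1/ 4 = -0.25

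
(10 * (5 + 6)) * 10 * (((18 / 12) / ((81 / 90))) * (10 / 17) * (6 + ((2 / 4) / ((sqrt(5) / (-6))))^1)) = 110000 / 17- 11000 * sqrt(5) / 17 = 5023.72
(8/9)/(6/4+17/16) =128/369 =0.35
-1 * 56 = -56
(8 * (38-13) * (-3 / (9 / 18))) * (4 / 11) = -4800 / 11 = -436.36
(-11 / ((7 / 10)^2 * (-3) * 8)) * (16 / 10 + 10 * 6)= 1210 / 21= 57.62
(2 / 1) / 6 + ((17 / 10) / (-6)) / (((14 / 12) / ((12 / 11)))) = 79 / 1155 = 0.07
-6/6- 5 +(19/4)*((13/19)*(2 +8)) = 53/2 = 26.50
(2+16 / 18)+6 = 80 / 9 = 8.89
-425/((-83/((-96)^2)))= 3916800/83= 47190.36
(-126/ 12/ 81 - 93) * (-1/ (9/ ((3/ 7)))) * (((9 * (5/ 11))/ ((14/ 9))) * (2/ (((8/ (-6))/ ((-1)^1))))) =17.49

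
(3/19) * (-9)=-27/19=-1.42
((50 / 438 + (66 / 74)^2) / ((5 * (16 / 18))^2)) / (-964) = -1840833 / 38535707200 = -0.00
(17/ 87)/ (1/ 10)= 170/ 87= 1.95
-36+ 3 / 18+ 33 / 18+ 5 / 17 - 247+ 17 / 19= -90379 / 323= -279.81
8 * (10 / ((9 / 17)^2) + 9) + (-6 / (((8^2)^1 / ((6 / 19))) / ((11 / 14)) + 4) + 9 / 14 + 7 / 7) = 439941809 / 1225287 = 359.05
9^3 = 729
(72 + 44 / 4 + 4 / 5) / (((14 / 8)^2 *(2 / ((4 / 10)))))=6704 / 1225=5.47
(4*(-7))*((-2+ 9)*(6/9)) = -130.67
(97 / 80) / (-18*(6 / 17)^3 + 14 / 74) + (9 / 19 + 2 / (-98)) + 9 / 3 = 1.44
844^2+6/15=3561682/5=712336.40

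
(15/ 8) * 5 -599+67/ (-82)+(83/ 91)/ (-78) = -687330697/ 1164072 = -590.45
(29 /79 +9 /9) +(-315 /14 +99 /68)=-105705 /5372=-19.68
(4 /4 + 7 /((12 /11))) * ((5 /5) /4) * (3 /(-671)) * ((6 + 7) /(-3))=1157 /32208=0.04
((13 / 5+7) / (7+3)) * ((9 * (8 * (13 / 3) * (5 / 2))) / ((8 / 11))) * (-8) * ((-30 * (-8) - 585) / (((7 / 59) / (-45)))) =-7544702880 / 7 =-1077814697.14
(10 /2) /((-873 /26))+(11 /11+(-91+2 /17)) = -1336154 /14841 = -90.03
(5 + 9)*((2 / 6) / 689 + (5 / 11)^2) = 725144 / 250107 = 2.90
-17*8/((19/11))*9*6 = -4251.79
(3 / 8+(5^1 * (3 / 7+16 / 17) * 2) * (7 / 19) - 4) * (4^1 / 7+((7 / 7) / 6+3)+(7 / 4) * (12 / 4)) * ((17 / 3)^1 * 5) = 13865575 / 38304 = 361.99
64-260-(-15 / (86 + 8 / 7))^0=-197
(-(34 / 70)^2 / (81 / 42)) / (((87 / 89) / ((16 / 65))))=-823072 / 26719875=-0.03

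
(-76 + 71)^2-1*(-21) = 46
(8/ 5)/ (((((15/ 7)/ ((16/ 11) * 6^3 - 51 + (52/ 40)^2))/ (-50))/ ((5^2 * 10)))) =-81580520/ 33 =-2472136.97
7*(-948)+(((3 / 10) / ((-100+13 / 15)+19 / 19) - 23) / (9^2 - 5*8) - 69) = -809388041 / 120704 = -6705.56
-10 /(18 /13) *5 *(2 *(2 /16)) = -325 /36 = -9.03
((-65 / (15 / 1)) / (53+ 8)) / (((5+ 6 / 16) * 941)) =-104 / 7404729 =-0.00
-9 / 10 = -0.90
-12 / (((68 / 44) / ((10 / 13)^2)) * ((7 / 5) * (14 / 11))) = -363000 / 140777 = -2.58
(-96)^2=9216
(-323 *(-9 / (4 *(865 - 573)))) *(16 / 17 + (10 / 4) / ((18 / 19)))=41629 / 4672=8.91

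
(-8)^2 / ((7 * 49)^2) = 0.00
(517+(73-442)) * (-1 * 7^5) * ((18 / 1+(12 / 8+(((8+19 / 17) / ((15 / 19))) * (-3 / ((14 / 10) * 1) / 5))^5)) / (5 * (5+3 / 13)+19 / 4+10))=541977510533874376 / 3020035839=179460622.13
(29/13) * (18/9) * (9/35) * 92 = 48024/455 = 105.55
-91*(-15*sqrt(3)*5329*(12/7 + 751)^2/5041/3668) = 28849396244955*sqrt(3)/129432716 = 386058.65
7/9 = 0.78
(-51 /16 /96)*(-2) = 17 /256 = 0.07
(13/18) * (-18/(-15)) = 13/15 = 0.87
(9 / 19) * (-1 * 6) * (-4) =216 / 19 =11.37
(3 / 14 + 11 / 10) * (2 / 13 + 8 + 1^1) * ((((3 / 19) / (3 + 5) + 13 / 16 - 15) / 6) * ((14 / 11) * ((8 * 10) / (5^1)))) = -23576518 / 40755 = -578.49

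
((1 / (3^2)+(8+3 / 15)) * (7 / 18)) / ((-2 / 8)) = -5236 / 405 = -12.93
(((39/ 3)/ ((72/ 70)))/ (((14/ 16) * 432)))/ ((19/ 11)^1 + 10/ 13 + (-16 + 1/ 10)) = -46475/ 18630324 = -0.00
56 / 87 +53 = 4667 / 87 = 53.64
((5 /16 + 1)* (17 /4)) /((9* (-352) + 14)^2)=357 /636653824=0.00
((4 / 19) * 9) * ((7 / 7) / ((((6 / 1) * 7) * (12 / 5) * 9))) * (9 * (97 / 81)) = 485 / 21546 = 0.02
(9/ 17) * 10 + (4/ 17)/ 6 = 16/ 3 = 5.33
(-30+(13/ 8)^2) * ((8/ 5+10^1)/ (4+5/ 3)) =-8961/ 160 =-56.01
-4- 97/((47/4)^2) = -10388/2209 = -4.70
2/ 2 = 1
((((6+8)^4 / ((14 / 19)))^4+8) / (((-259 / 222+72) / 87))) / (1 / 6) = 23140491834798095475168 / 425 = 54448216081877871706.28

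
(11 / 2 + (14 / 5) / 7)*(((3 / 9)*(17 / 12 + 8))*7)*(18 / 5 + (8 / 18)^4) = 2785625941 / 5904900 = 471.75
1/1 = 1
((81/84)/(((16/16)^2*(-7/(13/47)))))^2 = 123201/84860944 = 0.00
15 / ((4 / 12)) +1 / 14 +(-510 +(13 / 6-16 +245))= -233.76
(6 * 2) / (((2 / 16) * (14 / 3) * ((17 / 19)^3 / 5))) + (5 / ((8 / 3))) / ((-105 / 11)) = 39453797 / 275128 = 143.40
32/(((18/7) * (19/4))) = 448/171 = 2.62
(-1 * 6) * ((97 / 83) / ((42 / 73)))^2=-24.76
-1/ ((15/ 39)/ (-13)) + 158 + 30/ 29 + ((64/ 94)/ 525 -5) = 134410588/ 715575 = 187.84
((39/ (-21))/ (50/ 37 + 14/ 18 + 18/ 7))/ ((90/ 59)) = -28379/ 109570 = -0.26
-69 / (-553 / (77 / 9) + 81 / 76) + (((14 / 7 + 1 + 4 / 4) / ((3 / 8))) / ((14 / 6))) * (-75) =-42381404 / 124005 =-341.77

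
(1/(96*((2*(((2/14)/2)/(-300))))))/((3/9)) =-525/8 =-65.62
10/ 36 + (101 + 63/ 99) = 20179/ 198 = 101.91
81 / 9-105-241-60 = -397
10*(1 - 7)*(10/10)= -60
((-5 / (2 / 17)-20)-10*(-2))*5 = -425 / 2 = -212.50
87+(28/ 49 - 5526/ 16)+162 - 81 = -9901/ 56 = -176.80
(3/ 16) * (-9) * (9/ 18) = -27/ 32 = -0.84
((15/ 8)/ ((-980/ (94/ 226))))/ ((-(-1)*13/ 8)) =-141/ 287924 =-0.00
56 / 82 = 28 / 41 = 0.68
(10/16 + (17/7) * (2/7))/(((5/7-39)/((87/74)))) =-44979/1110592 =-0.04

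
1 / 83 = 0.01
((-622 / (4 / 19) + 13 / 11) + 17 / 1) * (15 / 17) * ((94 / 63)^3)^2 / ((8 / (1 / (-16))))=1160544218396785 / 5196397739148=223.34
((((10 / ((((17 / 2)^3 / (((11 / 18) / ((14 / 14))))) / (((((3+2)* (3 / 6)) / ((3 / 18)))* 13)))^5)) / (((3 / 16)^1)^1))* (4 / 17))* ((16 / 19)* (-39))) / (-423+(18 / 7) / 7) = 96012151626366976000000 / 357897275563696613320405761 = 0.00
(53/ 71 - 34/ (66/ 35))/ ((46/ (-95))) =1923560/ 53889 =35.69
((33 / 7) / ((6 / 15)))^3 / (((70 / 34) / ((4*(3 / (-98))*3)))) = -137459025 / 470596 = -292.10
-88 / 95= -0.93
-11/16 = -0.69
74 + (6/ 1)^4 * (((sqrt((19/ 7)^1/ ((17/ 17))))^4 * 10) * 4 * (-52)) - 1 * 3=-973137001/ 49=-19859938.80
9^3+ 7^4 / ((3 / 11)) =28598 / 3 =9532.67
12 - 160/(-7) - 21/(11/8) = 1508/77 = 19.58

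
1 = 1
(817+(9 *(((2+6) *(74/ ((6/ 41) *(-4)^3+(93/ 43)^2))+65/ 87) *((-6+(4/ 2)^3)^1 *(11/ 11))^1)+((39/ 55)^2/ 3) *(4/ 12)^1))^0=1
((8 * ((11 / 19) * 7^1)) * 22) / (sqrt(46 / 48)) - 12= -12 + 27104 * sqrt(138) / 437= 716.60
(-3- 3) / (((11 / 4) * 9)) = -8 / 33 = -0.24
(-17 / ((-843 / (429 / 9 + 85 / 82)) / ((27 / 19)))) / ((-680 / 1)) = -35943 / 17511920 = -0.00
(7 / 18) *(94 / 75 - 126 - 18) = -37471 / 675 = -55.51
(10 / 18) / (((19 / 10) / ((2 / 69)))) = 100 / 11799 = 0.01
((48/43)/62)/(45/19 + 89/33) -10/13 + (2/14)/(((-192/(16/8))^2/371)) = -48181185823/63402513408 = -0.76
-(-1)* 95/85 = 19/17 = 1.12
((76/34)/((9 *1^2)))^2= 1444/23409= 0.06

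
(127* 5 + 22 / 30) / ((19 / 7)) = 66752 / 285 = 234.22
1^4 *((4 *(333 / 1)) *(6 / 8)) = 999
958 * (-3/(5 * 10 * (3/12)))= -5748/25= -229.92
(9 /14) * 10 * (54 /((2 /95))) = 115425 /7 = 16489.29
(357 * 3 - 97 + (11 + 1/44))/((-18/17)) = -245599/264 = -930.30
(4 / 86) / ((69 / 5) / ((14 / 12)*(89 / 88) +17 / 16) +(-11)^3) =-740 / 21078299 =-0.00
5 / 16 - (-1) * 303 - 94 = 3349 / 16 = 209.31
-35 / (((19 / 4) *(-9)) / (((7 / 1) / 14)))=70 / 171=0.41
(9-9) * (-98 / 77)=0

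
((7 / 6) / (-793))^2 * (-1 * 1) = -49 / 22638564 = -0.00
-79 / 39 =-2.03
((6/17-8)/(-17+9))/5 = 13/68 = 0.19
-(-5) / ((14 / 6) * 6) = 5 / 14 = 0.36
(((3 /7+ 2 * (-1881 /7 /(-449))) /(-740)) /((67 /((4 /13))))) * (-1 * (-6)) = -2358 /38957485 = -0.00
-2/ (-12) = 1/ 6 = 0.17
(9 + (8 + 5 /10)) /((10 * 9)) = 7 /36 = 0.19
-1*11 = -11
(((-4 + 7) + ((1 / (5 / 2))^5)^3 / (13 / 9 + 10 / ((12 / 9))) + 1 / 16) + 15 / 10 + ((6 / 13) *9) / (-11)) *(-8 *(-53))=2493392252920901911 / 1405212402343750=1774.39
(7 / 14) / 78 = 1 / 156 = 0.01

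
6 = 6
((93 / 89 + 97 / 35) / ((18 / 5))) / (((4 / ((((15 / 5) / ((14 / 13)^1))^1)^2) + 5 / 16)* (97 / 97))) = 16072576 / 12552827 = 1.28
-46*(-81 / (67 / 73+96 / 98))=13327902 / 6787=1963.74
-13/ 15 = -0.87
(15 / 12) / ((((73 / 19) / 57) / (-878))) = -16282.09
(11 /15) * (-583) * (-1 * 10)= 12826 /3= 4275.33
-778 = -778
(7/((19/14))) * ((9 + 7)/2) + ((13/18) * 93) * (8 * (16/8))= 63608/57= 1115.93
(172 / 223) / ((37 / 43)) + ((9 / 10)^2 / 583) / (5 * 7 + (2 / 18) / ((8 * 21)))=5704961789818 / 6364190817325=0.90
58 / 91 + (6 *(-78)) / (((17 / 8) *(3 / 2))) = -146.19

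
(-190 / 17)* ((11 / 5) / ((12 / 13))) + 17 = -983 / 102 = -9.64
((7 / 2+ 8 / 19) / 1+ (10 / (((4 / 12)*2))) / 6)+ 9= 293 / 19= 15.42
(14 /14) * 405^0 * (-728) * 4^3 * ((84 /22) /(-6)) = 326144 /11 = 29649.45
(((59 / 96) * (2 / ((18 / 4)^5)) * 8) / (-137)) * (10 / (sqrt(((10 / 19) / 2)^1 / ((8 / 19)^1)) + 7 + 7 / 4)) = -264320 / 5897400777 + 7552 * sqrt(10) / 5897400777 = -0.00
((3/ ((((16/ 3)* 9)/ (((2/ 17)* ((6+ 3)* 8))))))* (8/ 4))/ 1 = 18/ 17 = 1.06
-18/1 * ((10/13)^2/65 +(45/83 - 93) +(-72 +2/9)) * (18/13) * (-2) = -19405570176/2370563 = -8186.06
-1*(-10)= 10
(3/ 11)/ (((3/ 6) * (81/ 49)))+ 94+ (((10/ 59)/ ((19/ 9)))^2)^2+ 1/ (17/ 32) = 767111851426010656/ 7973111197946169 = 96.21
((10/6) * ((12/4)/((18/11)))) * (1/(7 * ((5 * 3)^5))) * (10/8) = 11/15309000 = 0.00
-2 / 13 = -0.15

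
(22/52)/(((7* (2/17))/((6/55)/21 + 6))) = 9826/3185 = 3.09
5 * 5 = 25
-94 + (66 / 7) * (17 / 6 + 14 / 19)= -8025 / 133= -60.34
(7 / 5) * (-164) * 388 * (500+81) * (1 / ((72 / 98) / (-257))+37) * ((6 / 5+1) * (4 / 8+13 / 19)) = 4007092821578 / 95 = 42179924437.66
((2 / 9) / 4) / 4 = 1 / 72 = 0.01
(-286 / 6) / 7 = -143 / 21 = -6.81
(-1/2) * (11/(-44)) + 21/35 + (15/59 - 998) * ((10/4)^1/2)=-2941639/2360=-1246.46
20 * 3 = 60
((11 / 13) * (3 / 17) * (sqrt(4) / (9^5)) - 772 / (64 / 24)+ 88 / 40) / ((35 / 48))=-99979088152 / 253746675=-394.01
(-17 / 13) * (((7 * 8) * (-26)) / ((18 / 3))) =952 / 3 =317.33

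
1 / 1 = 1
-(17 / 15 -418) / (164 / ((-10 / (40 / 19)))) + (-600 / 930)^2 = -110237527 / 9456240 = -11.66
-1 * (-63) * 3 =189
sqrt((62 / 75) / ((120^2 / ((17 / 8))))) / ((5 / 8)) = sqrt(1581) / 2250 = 0.02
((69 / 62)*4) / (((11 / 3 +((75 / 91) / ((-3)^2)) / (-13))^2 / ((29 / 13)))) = 1938722877 / 2614666232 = 0.74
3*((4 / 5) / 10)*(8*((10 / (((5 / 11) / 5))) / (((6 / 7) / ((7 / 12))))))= 2156 / 15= 143.73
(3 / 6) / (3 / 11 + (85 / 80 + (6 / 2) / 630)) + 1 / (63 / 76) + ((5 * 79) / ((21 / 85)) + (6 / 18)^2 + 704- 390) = 2986752290 / 1560069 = 1914.50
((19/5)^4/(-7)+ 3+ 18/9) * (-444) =48150024/4375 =11005.72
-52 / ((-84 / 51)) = 221 / 7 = 31.57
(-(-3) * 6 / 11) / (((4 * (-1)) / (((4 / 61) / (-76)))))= 9 / 25498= 0.00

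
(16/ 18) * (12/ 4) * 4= 32/ 3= 10.67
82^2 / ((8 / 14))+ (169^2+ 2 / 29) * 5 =4482598 / 29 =154572.34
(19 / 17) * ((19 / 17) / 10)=361 / 2890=0.12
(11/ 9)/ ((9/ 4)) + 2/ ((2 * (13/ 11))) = 1463/ 1053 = 1.39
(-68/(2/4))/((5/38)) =-1033.60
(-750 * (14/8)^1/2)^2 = 6890625/16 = 430664.06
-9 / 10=-0.90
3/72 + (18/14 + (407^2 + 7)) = 165657.33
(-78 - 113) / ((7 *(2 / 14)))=-191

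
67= 67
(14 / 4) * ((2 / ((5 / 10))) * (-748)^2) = 7833056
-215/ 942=-0.23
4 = 4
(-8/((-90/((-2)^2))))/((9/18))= 32/45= 0.71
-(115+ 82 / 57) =-6637 / 57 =-116.44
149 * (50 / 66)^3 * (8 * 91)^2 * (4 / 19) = 4935476000000 / 682803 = 7228257.64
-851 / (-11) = 851 / 11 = 77.36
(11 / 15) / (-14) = -11 / 210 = -0.05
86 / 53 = 1.62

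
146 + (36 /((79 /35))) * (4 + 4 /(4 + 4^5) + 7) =6527518 /20303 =321.51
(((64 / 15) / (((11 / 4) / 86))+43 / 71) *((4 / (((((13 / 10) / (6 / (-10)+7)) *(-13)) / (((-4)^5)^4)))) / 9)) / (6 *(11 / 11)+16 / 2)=-16999259005975003136 / 9594585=-1771755527307.85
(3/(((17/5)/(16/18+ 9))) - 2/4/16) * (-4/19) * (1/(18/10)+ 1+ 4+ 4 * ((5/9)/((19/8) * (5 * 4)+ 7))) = -10.24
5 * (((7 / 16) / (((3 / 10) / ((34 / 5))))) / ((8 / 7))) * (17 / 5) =14161 / 96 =147.51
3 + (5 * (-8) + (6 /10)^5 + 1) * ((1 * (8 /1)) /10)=-439653 /15625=-28.14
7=7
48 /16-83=-80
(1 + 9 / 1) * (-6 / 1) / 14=-30 / 7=-4.29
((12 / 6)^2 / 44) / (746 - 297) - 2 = -9877 / 4939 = -2.00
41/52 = 0.79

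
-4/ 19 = -0.21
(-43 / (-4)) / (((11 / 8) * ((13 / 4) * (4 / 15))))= 9.02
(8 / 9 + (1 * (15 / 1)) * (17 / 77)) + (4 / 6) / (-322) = 9560 / 2277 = 4.20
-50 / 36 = -25 / 18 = -1.39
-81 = -81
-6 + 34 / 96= -5.65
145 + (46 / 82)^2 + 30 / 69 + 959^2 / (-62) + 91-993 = -37370439171 / 2397106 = -15589.82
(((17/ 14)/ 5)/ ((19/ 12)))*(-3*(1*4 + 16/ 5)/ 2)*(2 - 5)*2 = 33048/ 3325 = 9.94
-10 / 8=-5 / 4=-1.25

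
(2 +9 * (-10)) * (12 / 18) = -176 / 3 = -58.67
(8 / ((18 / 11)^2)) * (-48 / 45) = -3.19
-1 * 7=-7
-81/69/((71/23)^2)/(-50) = 621/252050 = 0.00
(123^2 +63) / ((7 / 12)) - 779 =176851 / 7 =25264.43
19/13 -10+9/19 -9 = -4215/247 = -17.06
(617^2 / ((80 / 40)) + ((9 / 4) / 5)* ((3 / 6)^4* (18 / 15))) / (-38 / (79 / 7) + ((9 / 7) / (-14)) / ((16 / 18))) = -589458952117 / 10747150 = -54847.93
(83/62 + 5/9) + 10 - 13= -617/558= -1.11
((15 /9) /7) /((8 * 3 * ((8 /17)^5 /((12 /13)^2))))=0.37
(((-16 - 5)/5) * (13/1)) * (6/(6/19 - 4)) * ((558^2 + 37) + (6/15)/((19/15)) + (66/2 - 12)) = 692291808/25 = 27691672.32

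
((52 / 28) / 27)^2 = 169 / 35721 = 0.00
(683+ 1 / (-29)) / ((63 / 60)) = 132040 / 203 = 650.44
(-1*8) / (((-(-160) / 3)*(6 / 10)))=-1 / 4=-0.25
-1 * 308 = -308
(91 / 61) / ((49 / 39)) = 507 / 427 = 1.19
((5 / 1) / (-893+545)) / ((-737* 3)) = 0.00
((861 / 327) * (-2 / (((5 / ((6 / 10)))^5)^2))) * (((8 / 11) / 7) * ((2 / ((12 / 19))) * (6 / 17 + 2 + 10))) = -0.00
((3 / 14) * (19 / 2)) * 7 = 57 / 4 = 14.25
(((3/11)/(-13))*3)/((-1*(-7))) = -9/1001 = -0.01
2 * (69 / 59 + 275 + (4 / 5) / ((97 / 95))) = 3170004 / 5723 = 553.91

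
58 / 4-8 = 13 / 2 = 6.50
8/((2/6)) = 24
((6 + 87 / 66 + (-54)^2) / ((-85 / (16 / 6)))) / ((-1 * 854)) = 128626 / 1197735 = 0.11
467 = 467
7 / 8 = 0.88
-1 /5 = -0.20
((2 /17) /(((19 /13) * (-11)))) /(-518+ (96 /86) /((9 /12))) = 0.00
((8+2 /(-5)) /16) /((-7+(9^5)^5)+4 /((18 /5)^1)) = 171 /258443275569066931957287520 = 0.00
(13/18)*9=13/2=6.50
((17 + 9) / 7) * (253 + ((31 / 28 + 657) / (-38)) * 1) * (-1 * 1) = -3259945 / 3724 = -875.39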